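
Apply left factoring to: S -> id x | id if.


Common prefix: 'id'
Factored: S -> id S', S' -> x | if


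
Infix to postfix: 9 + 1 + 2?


Left to right (same or higher precedence on left)
Postfix: 9 1 + 2 +


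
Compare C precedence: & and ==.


'==' is equality (level 6); '&' is bitwise AND (level 5)
Higher level binds tighter
'==' has higher precedence than '&'


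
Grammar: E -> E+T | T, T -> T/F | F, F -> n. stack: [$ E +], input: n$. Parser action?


no handle ('E+' is not any RHS); shift 'n'
Action: shift


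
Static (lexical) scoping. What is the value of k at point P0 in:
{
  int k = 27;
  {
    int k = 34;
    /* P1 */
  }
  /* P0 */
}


k declared in the same block as P0
k = 27


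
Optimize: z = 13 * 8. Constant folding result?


13 * 8 = 104 at compile time
Optimized: z = 104


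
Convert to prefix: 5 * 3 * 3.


left-to-right (same/higher precedence on left): tree is (* (* 5 3) 3)
Prefix: * * 5 3 3


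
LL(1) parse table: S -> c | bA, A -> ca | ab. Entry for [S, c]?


For [S, c]: 'c' ∈ FIRST(c)
Entry: S -> c


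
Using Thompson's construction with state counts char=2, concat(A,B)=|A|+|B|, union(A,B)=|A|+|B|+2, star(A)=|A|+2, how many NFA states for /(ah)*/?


Syntax tree has 2 char leaf(s), 0 union(s), 1 star(s)
chars contribute 2×2 = 4; each union adds +2; each star adds +2
Total: 4 + 0 + 2 = 6 states


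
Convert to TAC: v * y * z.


Break into single-operator statements:
t1 = v * y
t2 = t1 * z


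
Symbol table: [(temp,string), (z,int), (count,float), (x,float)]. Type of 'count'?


Lookup 'count' → type float


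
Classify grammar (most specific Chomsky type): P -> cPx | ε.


Single nonterminal LHS, but c^n x^n is not regular
Classification: Type 2 (Context-Free)


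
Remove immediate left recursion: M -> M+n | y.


Left-recursive alternatives: M+n; non-recursive: y
Introduce M': M -> yM', M' -> +nM' | ε


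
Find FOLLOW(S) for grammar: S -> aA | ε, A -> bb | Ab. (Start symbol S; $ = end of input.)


$ ∈ FOLLOW(S). For each A -> αBβ: add FIRST(β)\{ε} to FOLLOW(B); if β nullable, add FOLLOW(A).
FOLLOW(S) = {$}


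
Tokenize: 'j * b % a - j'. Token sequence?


Scan left to right, longest-match per lexeme
Tokens: ID(j), OP(*), ID(b), OP(%), ID(a), OP(-), ID(j)


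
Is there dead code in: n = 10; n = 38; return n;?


first assignment to n is overwritten before any read
Dead: 'n = 10'


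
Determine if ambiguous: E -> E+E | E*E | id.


'id+id*id' has two parse trees (no precedence encoded between + and *)
Ambiguous


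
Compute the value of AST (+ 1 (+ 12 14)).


Evaluate inner: (+ 12 14) = 26
Evaluate root: (+ 1 26) = 27
Result: 27


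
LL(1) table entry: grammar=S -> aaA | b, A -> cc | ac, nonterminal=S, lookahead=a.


For [S, a]: 'a' ∈ FIRST(aaA)
Entry: S -> aaA


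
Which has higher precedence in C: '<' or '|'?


'<' is relational (level 7); '|' is bitwise OR (level 3)
Higher level binds tighter
'<' has higher precedence than '|'


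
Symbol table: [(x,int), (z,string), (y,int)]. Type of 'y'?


Lookup 'y' → type int


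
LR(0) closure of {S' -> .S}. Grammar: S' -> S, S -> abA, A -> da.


Start: S' -> .S
For each item with dot before a nonterminal B, add B -> .γ for every B-production
Closure: [S' -> .S, S -> .abA]


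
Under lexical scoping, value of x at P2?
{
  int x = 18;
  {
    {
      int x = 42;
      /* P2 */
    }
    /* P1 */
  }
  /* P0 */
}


x declared in the same block as P2
x = 42


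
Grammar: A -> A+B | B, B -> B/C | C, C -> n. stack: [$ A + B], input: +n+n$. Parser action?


handle 'A+B' on top; lookahead ∈ FOLLOW(A) = {+, $}
Action: reduce (A -> A+B)


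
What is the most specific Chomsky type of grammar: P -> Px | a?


Left-linear: every RHS is a terminal or one nonterminal followed by a terminal
Classification: Type 3 (Regular)


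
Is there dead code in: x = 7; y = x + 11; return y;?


x is read by y's definition; y is returned
No dead code


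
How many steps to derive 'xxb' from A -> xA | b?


Derivation: A => xA => xxA => xxb
Steps: 3


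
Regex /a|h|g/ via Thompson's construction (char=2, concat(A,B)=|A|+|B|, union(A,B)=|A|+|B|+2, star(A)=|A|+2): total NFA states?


Syntax tree has 3 char leaf(s), 2 union(s), 0 star(s)
chars contribute 3×2 = 6; each union adds +2; each star adds +2
Total: 6 + 4 + 0 = 10 states


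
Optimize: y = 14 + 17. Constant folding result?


14 + 17 = 31 at compile time
Optimized: y = 31


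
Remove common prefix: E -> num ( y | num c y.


Common prefix: 'num'
Factored: E -> num E', E' -> ( y | c y


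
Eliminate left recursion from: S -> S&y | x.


Left-recursive alternatives: S&y; non-recursive: x
Introduce S': S -> xS', S' -> &yS' | ε


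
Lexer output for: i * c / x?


Scan left to right, longest-match per lexeme
Tokens: ID(i), OP(*), ID(c), OP(/), ID(x)


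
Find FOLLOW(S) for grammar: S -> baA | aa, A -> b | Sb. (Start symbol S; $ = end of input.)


$ ∈ FOLLOW(S). For each A -> αBβ: add FIRST(β)\{ε} to FOLLOW(B); if β nullable, add FOLLOW(A).
FOLLOW(S) = {$, b}


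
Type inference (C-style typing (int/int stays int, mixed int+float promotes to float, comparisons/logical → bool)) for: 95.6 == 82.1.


Operand types: float == float
Rule: comparison yields bool
Result type: bool


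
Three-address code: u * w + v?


Break into single-operator statements:
t1 = u * w
t2 = t1 + v


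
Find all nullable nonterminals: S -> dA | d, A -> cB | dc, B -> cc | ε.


A nonterminal is nullable iff some alternative derives ε (directly, or every symbol in it is nullable)
Nullable: {B}


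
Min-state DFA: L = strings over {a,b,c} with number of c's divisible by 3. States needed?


Track (count of c) mod 3: states 0..2, accept at 0
Minimal DFA: 3 states


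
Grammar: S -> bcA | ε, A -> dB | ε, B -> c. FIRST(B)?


Per alternative of B: FIRST(c) = {c}
FIRST(B) = {c}


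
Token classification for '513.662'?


Pattern: digits with a decimal point
Type: FLOAT_LITERAL


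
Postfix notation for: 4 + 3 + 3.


Left to right (same or higher precedence on left)
Postfix: 4 3 + 3 +


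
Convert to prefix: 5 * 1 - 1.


left-to-right (same/higher precedence on left): tree is (- (* 5 1) 1)
Prefix: - * 5 1 1


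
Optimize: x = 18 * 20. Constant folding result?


18 * 20 = 360 at compile time
Optimized: x = 360


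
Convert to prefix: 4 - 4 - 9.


left-to-right (same/higher precedence on left): tree is (- (- 4 4) 9)
Prefix: - - 4 4 9


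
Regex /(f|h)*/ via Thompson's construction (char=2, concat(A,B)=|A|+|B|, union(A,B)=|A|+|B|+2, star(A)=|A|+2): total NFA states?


Syntax tree has 2 char leaf(s), 1 union(s), 1 star(s)
chars contribute 2×2 = 4; each union adds +2; each star adds +2
Total: 4 + 2 + 2 = 8 states


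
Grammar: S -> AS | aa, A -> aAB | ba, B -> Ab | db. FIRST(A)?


Per alternative of A: FIRST(aAB) = {a}; FIRST(ba) = {b}
FIRST(A) = {a, b}


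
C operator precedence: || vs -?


'-' is additive (level 9); '||' is logical OR (level 1)
Higher level binds tighter
'-' has higher precedence than '||'


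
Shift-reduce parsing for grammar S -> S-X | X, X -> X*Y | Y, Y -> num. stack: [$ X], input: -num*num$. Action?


lookahead ∉ {*} so X won't extend; reduce S -> X
Action: reduce (S -> X)


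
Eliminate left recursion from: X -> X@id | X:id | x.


Left-recursive alternatives: X@id, X:id; non-recursive: x
Introduce X': X -> xX', X' -> @idX' | :idX' | ε


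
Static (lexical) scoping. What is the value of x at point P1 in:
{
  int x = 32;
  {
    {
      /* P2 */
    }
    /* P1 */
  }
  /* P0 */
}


P1's block does not declare x; resolves to the enclosing declaration at depth 0
x = 32


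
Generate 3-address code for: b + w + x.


Break into single-operator statements:
t1 = b + w
t2 = t1 + x


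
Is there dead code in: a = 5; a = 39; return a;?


first assignment to a is overwritten before any read
Dead: 'a = 5'


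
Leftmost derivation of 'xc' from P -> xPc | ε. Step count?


Derivation: P => xPc => xc
Steps: 2


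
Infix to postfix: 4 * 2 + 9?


Left to right (same or higher precedence on left)
Postfix: 4 2 * 9 +


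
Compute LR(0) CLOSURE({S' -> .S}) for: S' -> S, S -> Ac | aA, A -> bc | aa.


Start: S' -> .S
For each item with dot before a nonterminal B, add B -> .γ for every B-production
Closure: [S' -> .S, S -> .Ac, S -> .aA, A -> .bc, A -> .aa]


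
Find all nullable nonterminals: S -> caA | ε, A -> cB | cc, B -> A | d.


A nonterminal is nullable iff some alternative derives ε (directly, or every symbol in it is nullable)
Nullable: {S}


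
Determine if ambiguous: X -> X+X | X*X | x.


'x+x*x' has two parse trees (no precedence encoded between + and *)
Ambiguous


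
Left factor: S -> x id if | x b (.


Common prefix: 'x'
Factored: S -> x S', S' -> id if | b (


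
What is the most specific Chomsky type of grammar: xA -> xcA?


LHS has context (more than one symbol) and |LHS| ≤ |RHS|
Classification: Type 1 (Context-Sensitive)


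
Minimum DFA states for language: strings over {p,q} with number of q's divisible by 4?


Track (count of q) mod 4: states 0..3, accept at 0
Minimal DFA: 4 states


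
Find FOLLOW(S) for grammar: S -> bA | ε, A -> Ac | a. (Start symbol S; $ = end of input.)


$ ∈ FOLLOW(S). For each A -> αBβ: add FIRST(β)\{ε} to FOLLOW(B); if β nullable, add FOLLOW(A).
FOLLOW(S) = {$}


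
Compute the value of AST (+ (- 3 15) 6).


Evaluate inner: (- 3 15) = -12
Evaluate root: (+ -12 6) = -6
Result: -6


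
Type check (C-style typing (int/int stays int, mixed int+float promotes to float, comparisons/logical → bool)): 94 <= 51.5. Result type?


Operand types: int <= float
Rule: comparison yields bool
Result type: bool


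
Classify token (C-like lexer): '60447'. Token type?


Pattern: digits only
Type: INTEGER_LITERAL


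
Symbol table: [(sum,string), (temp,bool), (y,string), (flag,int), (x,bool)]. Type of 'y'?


Lookup 'y' → type string


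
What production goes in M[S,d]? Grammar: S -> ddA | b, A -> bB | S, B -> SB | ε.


For [S, d]: 'd' ∈ FIRST(ddA)
Entry: S -> ddA


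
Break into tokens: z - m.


Scan left to right, longest-match per lexeme
Tokens: ID(z), OP(-), ID(m)


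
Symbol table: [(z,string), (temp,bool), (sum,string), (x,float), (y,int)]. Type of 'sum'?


Lookup 'sum' → type string


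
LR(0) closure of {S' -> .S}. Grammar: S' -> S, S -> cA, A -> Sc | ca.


Start: S' -> .S
For each item with dot before a nonterminal B, add B -> .γ for every B-production
Closure: [S' -> .S, S -> .cA]


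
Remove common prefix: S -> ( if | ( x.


Common prefix: '('
Factored: S -> ( S', S' -> if | x


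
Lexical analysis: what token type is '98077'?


Pattern: digits only
Type: INTEGER_LITERAL


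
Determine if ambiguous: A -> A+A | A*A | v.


'v+v*v' has two parse trees (no precedence encoded between + and *)
Ambiguous


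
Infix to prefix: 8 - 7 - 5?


left-to-right (same/higher precedence on left): tree is (- (- 8 7) 5)
Prefix: - - 8 7 5


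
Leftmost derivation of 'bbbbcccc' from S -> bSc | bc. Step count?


Derivation: S => bSc => bbScc => bbbSccc => bbbbcccc
Steps: 4


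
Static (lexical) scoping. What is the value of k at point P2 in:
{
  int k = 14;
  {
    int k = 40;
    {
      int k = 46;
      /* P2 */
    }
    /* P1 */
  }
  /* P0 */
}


k declared in the same block as P2
k = 46


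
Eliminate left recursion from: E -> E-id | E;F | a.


Left-recursive alternatives: E-id, E;F; non-recursive: a
Introduce E': E -> aE', E' -> -idE' | ;FE' | ε


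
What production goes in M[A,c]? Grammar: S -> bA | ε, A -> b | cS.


For [A, c]: 'c' ∈ FIRST(cS)
Entry: A -> cS


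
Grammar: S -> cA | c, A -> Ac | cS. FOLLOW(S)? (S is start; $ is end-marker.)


$ ∈ FOLLOW(S). For each A -> αBβ: add FIRST(β)\{ε} to FOLLOW(B); if β nullable, add FOLLOW(A).
FOLLOW(S) = {$, c}


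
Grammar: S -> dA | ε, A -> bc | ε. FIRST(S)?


Per alternative of S: FIRST(dA) = {d}; FIRST(ε) = {ε}
FIRST(S) = {d, ε}


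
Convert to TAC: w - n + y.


Break into single-operator statements:
t1 = w - n
t2 = t1 + y


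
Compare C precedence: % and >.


'%' is multiplicative (level 10); '>' is relational (level 7)
Higher level binds tighter
'%' has higher precedence than '>'


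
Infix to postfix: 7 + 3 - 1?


Left to right (same or higher precedence on left)
Postfix: 7 3 + 1 -


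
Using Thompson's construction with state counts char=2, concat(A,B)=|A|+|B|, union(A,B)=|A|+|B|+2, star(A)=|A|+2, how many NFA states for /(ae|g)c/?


Syntax tree has 4 char leaf(s), 1 union(s), 0 star(s)
chars contribute 4×2 = 8; each union adds +2; each star adds +2
Total: 8 + 2 + 0 = 10 states


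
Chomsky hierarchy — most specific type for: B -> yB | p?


Right-linear: every RHS is a terminal or a terminal followed by one nonterminal
Classification: Type 3 (Regular)


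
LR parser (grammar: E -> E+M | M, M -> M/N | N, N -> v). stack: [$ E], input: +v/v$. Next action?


shift '+' to continue E -> E+M
Action: shift


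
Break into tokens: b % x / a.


Scan left to right, longest-match per lexeme
Tokens: ID(b), OP(%), ID(x), OP(/), ID(a)


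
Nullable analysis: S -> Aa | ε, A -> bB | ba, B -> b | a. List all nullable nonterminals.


A nonterminal is nullable iff some alternative derives ε (directly, or every symbol in it is nullable)
Nullable: {S}


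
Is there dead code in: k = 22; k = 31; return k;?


first assignment to k is overwritten before any read
Dead: 'k = 22'


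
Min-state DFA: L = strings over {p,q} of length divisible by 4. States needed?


Track length mod 4: states 0..3, accept at 0
Minimal DFA: 4 states


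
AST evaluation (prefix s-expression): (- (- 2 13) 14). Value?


Evaluate inner: (- 2 13) = -11
Evaluate root: (- -11 14) = -25
Result: -25


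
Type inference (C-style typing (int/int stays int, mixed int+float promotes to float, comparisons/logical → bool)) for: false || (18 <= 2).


Operand types: bool || bool
Rule: logical operators take bool operands and yield bool
Result type: bool


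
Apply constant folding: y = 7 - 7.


7 - 7 = 0 at compile time
Optimized: y = 0


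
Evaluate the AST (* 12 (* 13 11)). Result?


Evaluate inner: (* 13 11) = 143
Evaluate root: (* 12 143) = 1716
Result: 1716


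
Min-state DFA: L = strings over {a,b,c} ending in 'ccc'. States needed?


Track the longest suffix of input matching a prefix of 'ccc': 4 classes (prefixes of length 0..3)
Minimal DFA: 4 states


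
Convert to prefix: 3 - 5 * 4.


'*' binds tighter: tree is (- 3 (* 5 4))
Prefix: - 3 * 5 4


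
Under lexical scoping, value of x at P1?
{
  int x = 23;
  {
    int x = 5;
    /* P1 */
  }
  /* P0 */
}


x declared in the same block as P1
x = 5


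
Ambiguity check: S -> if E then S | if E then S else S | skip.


dangling else: 'if E then if E then skip else skip' parses two ways
Ambiguous


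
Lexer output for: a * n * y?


Scan left to right, longest-match per lexeme
Tokens: ID(a), OP(*), ID(n), OP(*), ID(y)


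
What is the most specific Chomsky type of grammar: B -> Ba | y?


Left-linear: every RHS is a terminal or one nonterminal followed by a terminal
Classification: Type 3 (Regular)


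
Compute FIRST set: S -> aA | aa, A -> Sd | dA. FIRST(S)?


Per alternative of S: FIRST(aA) = {a}; FIRST(aa) = {a}
FIRST(S) = {a}


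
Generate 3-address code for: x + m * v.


Break into single-operator statements:
t1 = m * v
t2 = x + t1


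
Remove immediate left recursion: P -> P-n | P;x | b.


Left-recursive alternatives: P-n, P;x; non-recursive: b
Introduce P': P -> bP', P' -> -nP' | ;xP' | ε


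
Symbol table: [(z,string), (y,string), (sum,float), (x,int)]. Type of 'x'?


Lookup 'x' → type int


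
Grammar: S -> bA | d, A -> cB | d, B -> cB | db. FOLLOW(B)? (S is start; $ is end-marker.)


$ ∈ FOLLOW(S). For each A -> αBβ: add FIRST(β)\{ε} to FOLLOW(B); if β nullable, add FOLLOW(A).
FOLLOW(B) = {$}


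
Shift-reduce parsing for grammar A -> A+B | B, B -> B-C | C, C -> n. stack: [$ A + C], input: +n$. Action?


'C' (not preceded by B-) is the handle for B -> C
Action: reduce (B -> C)


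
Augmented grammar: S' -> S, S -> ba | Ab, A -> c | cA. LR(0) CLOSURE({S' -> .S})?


Start: S' -> .S
For each item with dot before a nonterminal B, add B -> .γ for every B-production
Closure: [S' -> .S, S -> .ba, S -> .Ab, A -> .c, A -> .cA]


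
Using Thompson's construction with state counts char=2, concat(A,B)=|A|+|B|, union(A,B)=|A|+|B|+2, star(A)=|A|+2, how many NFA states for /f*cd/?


Syntax tree has 3 char leaf(s), 0 union(s), 1 star(s)
chars contribute 3×2 = 6; each union adds +2; each star adds +2
Total: 6 + 0 + 2 = 8 states


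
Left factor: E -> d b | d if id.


Common prefix: 'd'
Factored: E -> d E', E' -> b | if id


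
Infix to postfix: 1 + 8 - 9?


Left to right (same or higher precedence on left)
Postfix: 1 8 + 9 -


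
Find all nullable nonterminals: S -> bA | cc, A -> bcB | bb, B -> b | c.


A nonterminal is nullable iff some alternative derives ε (directly, or every symbol in it is nullable)
Nullable: {}


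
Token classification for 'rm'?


Pattern: letter/underscore followed by alphanumerics, not a keyword
Type: IDENTIFIER


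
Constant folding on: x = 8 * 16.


8 * 16 = 128 at compile time
Optimized: x = 128


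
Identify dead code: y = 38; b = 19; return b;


y is assigned but never read
Dead: 'y = 38'


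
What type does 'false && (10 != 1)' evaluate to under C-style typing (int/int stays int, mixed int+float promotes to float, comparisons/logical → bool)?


Operand types: bool && bool
Rule: logical operators take bool operands and yield bool
Result type: bool


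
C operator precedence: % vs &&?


'%' is multiplicative (level 10); '&&' is logical AND (level 2)
Higher level binds tighter
'%' has higher precedence than '&&'


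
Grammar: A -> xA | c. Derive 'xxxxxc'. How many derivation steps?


Derivation: A => xA => xxA => xxxA => xxxxA => xxxxxA => xxxxxc
Steps: 6


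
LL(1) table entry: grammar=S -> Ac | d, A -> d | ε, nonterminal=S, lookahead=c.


For [S, c]: 'c' ∈ FIRST(Ac)
Entry: S -> Ac


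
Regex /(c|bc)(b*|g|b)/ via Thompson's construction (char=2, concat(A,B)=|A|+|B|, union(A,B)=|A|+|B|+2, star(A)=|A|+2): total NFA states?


Syntax tree has 6 char leaf(s), 3 union(s), 1 star(s)
chars contribute 6×2 = 12; each union adds +2; each star adds +2
Total: 12 + 6 + 2 = 20 states


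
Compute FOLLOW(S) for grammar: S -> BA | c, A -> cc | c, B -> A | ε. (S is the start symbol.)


$ ∈ FOLLOW(S). For each A -> αBβ: add FIRST(β)\{ε} to FOLLOW(B); if β nullable, add FOLLOW(A).
FOLLOW(S) = {$}


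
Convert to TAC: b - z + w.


Break into single-operator statements:
t1 = b - z
t2 = t1 + w


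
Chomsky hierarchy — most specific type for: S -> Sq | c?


Left-linear: every RHS is a terminal or one nonterminal followed by a terminal
Classification: Type 3 (Regular)


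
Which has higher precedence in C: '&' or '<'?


'<' is relational (level 7); '&' is bitwise AND (level 5)
Higher level binds tighter
'<' has higher precedence than '&'


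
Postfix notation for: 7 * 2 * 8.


Left to right (same or higher precedence on left)
Postfix: 7 2 * 8 *


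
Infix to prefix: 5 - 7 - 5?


left-to-right (same/higher precedence on left): tree is (- (- 5 7) 5)
Prefix: - - 5 7 5


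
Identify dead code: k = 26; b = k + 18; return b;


k is read by b's definition; b is returned
No dead code


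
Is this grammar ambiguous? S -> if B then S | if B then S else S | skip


dangling else: 'if B then if B then skip else skip' parses two ways
Ambiguous


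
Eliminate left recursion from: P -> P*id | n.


Left-recursive alternatives: P*id; non-recursive: n
Introduce P': P -> nP', P' -> *idP' | ε


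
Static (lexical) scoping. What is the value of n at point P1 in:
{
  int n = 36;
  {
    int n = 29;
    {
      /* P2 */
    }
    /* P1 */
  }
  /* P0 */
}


n declared in the same block as P1
n = 29


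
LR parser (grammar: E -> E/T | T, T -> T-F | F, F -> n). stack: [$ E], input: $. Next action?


start symbol E on stack, input exhausted
Action: accept


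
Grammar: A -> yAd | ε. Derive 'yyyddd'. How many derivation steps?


Derivation: A => yAd => yyAdd => yyyAddd => yyyddd
Steps: 4


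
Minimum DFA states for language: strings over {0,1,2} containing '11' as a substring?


KMP-style automaton: 2 progress states + 1 absorbing accept = 3
Minimal DFA: 3 states


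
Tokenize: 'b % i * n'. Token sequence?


Scan left to right, longest-match per lexeme
Tokens: ID(b), OP(%), ID(i), OP(*), ID(n)


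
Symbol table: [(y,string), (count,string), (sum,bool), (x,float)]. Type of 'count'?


Lookup 'count' → type string


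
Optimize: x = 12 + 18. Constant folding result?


12 + 18 = 30 at compile time
Optimized: x = 30


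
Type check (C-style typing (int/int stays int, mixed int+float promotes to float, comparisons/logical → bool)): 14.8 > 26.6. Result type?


Operand types: float > float
Rule: comparison yields bool
Result type: bool


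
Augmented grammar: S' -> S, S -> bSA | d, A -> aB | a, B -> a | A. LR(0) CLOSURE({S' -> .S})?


Start: S' -> .S
For each item with dot before a nonterminal B, add B -> .γ for every B-production
Closure: [S' -> .S, S -> .bSA, S -> .d]


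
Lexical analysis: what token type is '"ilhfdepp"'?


Pattern: double-quoted sequence
Type: STRING_LITERAL


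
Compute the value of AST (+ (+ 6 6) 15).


Evaluate inner: (+ 6 6) = 12
Evaluate root: (+ 12 15) = 27
Result: 27


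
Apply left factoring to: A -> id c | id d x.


Common prefix: 'id'
Factored: A -> id A', A' -> c | d x


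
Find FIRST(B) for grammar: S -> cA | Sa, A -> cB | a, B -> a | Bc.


Per alternative of B: FIRST(a) = {a}; FIRST(Bc) = {a}
FIRST(B) = {a}


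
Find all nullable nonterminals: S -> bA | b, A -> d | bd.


A nonterminal is nullable iff some alternative derives ε (directly, or every symbol in it is nullable)
Nullable: {}


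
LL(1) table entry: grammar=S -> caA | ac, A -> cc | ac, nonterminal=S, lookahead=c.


For [S, c]: 'c' ∈ FIRST(caA)
Entry: S -> caA


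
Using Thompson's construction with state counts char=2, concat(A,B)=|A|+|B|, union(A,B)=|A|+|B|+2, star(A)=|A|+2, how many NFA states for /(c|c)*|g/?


Syntax tree has 3 char leaf(s), 2 union(s), 1 star(s)
chars contribute 3×2 = 6; each union adds +2; each star adds +2
Total: 6 + 4 + 2 = 12 states


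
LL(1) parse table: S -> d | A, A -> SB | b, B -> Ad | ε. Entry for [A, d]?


For [A, d]: 'd' ∈ FIRST(SB)
Entry: A -> SB


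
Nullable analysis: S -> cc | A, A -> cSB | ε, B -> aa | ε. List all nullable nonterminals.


A nonterminal is nullable iff some alternative derives ε (directly, or every symbol in it is nullable)
Nullable: {A, B, S}


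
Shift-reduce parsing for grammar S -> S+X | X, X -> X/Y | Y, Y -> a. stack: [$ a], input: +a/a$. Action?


'a' on top is the handle for Y -> a
Action: reduce (Y -> a)


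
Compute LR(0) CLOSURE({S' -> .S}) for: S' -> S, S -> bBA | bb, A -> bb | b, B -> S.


Start: S' -> .S
For each item with dot before a nonterminal B, add B -> .γ for every B-production
Closure: [S' -> .S, S -> .bBA, S -> .bb]


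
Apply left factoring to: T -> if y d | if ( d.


Common prefix: 'if'
Factored: T -> if T', T' -> y d | ( d


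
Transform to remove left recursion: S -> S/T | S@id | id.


Left-recursive alternatives: S/T, S@id; non-recursive: id
Introduce S': S -> idS', S' -> /TS' | @idS' | ε


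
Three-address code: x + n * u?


Break into single-operator statements:
t1 = n * u
t2 = x + t1


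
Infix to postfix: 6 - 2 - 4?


Left to right (same or higher precedence on left)
Postfix: 6 2 - 4 -


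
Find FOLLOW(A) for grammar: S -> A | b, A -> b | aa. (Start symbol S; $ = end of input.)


$ ∈ FOLLOW(S). For each A -> αBβ: add FIRST(β)\{ε} to FOLLOW(B); if β nullable, add FOLLOW(A).
FOLLOW(A) = {$}


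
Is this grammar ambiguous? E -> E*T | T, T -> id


precedence layered via separate nonterminal T: deterministic
Unambiguous


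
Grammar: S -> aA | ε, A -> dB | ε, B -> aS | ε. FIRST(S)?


Per alternative of S: FIRST(aA) = {a}; FIRST(ε) = {ε}
FIRST(S) = {a, ε}


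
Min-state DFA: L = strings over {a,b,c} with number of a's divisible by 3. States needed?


Track (count of a) mod 3: states 0..2, accept at 0
Minimal DFA: 3 states


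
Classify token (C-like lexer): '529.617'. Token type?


Pattern: digits with a decimal point
Type: FLOAT_LITERAL


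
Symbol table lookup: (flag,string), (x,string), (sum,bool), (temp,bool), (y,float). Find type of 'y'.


Lookup 'y' → type float


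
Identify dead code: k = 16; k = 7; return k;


first assignment to k is overwritten before any read
Dead: 'k = 16'


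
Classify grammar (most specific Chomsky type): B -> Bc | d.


Left-linear: every RHS is a terminal or one nonterminal followed by a terminal
Classification: Type 3 (Regular)


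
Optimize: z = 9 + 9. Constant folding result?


9 + 9 = 18 at compile time
Optimized: z = 18


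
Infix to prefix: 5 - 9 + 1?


left-to-right (same/higher precedence on left): tree is (+ (- 5 9) 1)
Prefix: + - 5 9 1


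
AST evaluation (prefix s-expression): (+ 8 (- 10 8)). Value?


Evaluate inner: (- 10 8) = 2
Evaluate root: (+ 8 2) = 10
Result: 10


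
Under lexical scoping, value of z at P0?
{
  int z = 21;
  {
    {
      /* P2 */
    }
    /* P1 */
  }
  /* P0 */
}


z declared in the same block as P0
z = 21


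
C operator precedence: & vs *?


'*' is multiplicative (level 10); '&' is bitwise AND (level 5)
Higher level binds tighter
'*' has higher precedence than '&'


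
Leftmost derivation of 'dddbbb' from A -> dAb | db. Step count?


Derivation: A => dAb => ddAbb => dddbbb
Steps: 3


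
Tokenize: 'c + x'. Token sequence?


Scan left to right, longest-match per lexeme
Tokens: ID(c), OP(+), ID(x)


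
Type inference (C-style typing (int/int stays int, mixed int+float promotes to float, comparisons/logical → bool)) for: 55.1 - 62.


Operand types: float - int
Rule: mixed int/float promotes to float; int/int stays int
Result type: float


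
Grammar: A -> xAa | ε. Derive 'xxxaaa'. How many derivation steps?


Derivation: A => xAa => xxAaa => xxxAaaa => xxxaaa
Steps: 4


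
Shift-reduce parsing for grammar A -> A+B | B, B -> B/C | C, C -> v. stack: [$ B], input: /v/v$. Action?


shift '/' to continue B -> B/C
Action: shift


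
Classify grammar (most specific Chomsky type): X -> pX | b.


Right-linear: every RHS is a terminal or a terminal followed by one nonterminal
Classification: Type 3 (Regular)


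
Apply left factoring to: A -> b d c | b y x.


Common prefix: 'b'
Factored: A -> b A', A' -> d c | y x


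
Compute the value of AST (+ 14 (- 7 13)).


Evaluate inner: (- 7 13) = -6
Evaluate root: (+ 14 -6) = 8
Result: 8


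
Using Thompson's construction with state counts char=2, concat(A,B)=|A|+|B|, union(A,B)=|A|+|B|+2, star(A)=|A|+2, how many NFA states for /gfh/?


Syntax tree has 3 char leaf(s), 0 union(s), 0 star(s)
chars contribute 3×2 = 6; each union adds +2; each star adds +2
Total: 6 + 0 + 0 = 6 states


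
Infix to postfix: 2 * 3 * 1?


Left to right (same or higher precedence on left)
Postfix: 2 3 * 1 *


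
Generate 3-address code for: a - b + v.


Break into single-operator statements:
t1 = a - b
t2 = t1 + v


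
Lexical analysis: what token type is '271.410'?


Pattern: digits with a decimal point
Type: FLOAT_LITERAL


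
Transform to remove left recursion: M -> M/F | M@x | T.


Left-recursive alternatives: M/F, M@x; non-recursive: T
Introduce M': M -> TM', M' -> /FM' | @xM' | ε


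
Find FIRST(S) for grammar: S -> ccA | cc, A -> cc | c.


Per alternative of S: FIRST(ccA) = {c}; FIRST(cc) = {c}
FIRST(S) = {c}


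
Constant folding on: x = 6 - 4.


6 - 4 = 2 at compile time
Optimized: x = 2


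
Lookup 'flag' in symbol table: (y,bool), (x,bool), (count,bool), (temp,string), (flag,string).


Lookup 'flag' → type string


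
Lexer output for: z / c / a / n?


Scan left to right, longest-match per lexeme
Tokens: ID(z), OP(/), ID(c), OP(/), ID(a), OP(/), ID(n)


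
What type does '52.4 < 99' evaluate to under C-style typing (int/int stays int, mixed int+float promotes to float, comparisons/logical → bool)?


Operand types: float < int
Rule: comparison yields bool
Result type: bool


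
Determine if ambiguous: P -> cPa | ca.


balanced c^n…a^n: each string has a unique parse
Unambiguous


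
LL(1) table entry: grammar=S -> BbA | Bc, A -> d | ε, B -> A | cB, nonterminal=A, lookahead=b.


For [A, b]: ε is nullable and 'b' ∈ FOLLOW(A)
Entry: A -> ε


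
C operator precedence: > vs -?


'-' is additive (level 9); '>' is relational (level 7)
Higher level binds tighter
'-' has higher precedence than '>'


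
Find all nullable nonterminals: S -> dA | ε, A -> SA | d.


A nonterminal is nullable iff some alternative derives ε (directly, or every symbol in it is nullable)
Nullable: {S}


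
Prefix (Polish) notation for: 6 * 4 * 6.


left-to-right (same/higher precedence on left): tree is (* (* 6 4) 6)
Prefix: * * 6 4 6


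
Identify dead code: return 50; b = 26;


statement follows a return and is unreachable
Dead: 'b = 26'


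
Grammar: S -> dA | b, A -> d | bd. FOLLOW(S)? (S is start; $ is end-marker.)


$ ∈ FOLLOW(S). For each A -> αBβ: add FIRST(β)\{ε} to FOLLOW(B); if β nullable, add FOLLOW(A).
FOLLOW(S) = {$}


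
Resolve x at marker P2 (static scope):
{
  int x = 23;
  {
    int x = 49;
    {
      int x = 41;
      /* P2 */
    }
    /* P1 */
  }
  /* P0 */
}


x declared in the same block as P2
x = 41


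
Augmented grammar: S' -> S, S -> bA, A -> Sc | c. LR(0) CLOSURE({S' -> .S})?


Start: S' -> .S
For each item with dot before a nonterminal B, add B -> .γ for every B-production
Closure: [S' -> .S, S -> .bA]


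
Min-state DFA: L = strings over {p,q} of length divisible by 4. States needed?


Track length mod 4: states 0..3, accept at 0
Minimal DFA: 4 states


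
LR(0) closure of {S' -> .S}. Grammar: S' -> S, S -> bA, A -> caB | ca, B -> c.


Start: S' -> .S
For each item with dot before a nonterminal B, add B -> .γ for every B-production
Closure: [S' -> .S, S -> .bA]


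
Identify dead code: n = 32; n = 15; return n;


first assignment to n is overwritten before any read
Dead: 'n = 32'


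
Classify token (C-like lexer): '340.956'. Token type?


Pattern: digits with a decimal point
Type: FLOAT_LITERAL


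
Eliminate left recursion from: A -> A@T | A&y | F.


Left-recursive alternatives: A@T, A&y; non-recursive: F
Introduce A': A -> FA', A' -> @TA' | &yA' | ε


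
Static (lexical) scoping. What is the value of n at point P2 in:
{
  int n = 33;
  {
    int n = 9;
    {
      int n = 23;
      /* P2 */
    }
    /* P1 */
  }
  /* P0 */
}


n declared in the same block as P2
n = 23


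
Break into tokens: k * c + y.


Scan left to right, longest-match per lexeme
Tokens: ID(k), OP(*), ID(c), OP(+), ID(y)


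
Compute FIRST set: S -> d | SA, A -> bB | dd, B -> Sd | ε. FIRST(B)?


Per alternative of B: FIRST(Sd) = {d}; FIRST(ε) = {ε}
FIRST(B) = {d, ε}


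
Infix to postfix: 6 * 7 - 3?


Left to right (same or higher precedence on left)
Postfix: 6 7 * 3 -


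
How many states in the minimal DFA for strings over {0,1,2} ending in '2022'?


Track the longest suffix of input matching a prefix of '2022': 5 classes (prefixes of length 0..4)
Minimal DFA: 5 states


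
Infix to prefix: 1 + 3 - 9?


left-to-right (same/higher precedence on left): tree is (- (+ 1 3) 9)
Prefix: - + 1 3 9


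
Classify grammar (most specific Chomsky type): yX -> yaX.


LHS has context (more than one symbol) and |LHS| ≤ |RHS|
Classification: Type 1 (Context-Sensitive)


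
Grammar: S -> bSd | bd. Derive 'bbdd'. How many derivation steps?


Derivation: S => bSd => bbdd
Steps: 2


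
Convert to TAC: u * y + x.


Break into single-operator statements:
t1 = u * y
t2 = t1 + x


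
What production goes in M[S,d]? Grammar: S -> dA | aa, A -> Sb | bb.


For [S, d]: 'd' ∈ FIRST(dA)
Entry: S -> dA


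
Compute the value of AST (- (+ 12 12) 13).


Evaluate inner: (+ 12 12) = 24
Evaluate root: (- 24 13) = 11
Result: 11


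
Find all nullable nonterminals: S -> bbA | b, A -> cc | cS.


A nonterminal is nullable iff some alternative derives ε (directly, or every symbol in it is nullable)
Nullable: {}


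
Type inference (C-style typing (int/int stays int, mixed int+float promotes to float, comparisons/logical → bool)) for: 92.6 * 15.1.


Operand types: float * float
Rule: mixed int/float promotes to float; int/int stays int
Result type: float


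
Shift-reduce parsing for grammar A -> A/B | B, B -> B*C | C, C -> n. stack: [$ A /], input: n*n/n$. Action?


no handle ('A/' is not any RHS); shift 'n'
Action: shift


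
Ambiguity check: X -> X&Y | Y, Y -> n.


precedence layered via separate nonterminal Y: deterministic
Unambiguous


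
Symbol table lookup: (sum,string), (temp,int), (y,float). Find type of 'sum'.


Lookup 'sum' → type string


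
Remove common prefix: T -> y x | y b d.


Common prefix: 'y'
Factored: T -> y T', T' -> x | b d


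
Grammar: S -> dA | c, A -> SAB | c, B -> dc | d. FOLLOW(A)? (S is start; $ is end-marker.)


$ ∈ FOLLOW(S). For each A -> αBβ: add FIRST(β)\{ε} to FOLLOW(B); if β nullable, add FOLLOW(A).
FOLLOW(A) = {$, c, d}


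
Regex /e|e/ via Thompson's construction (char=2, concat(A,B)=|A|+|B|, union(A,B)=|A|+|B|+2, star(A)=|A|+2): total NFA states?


Syntax tree has 2 char leaf(s), 1 union(s), 0 star(s)
chars contribute 2×2 = 4; each union adds +2; each star adds +2
Total: 4 + 2 + 0 = 6 states


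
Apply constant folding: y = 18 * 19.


18 * 19 = 342 at compile time
Optimized: y = 342


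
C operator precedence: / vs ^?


'/' is multiplicative (level 10); '^' is bitwise XOR (level 4)
Higher level binds tighter
'/' has higher precedence than '^'


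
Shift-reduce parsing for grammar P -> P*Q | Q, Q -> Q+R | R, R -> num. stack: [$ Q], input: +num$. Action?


shift '+' to continue Q -> Q+R
Action: shift


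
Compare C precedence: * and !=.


'*' is multiplicative (level 10); '!=' is equality (level 6)
Higher level binds tighter
'*' has higher precedence than '!='


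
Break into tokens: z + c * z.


Scan left to right, longest-match per lexeme
Tokens: ID(z), OP(+), ID(c), OP(*), ID(z)


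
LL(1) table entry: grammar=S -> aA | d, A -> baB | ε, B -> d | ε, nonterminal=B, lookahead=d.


For [B, d]: 'd' ∈ FIRST(d)
Entry: B -> d


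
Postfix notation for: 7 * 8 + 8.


Left to right (same or higher precedence on left)
Postfix: 7 8 * 8 +


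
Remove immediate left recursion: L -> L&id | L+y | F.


Left-recursive alternatives: L&id, L+y; non-recursive: F
Introduce L': L -> FL', L' -> &idL' | +yL' | ε


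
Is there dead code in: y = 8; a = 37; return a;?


y is assigned but never read
Dead: 'y = 8'


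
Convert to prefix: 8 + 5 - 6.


left-to-right (same/higher precedence on left): tree is (- (+ 8 5) 6)
Prefix: - + 8 5 6


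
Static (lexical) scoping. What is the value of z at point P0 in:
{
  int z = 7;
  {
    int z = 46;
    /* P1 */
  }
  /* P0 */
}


z declared in the same block as P0
z = 7


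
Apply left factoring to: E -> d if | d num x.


Common prefix: 'd'
Factored: E -> d E', E' -> if | num x


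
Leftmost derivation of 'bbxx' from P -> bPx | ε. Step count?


Derivation: P => bPx => bbPxx => bbxx
Steps: 3


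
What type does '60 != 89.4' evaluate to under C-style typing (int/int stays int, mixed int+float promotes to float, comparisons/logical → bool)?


Operand types: int != float
Rule: comparison yields bool
Result type: bool


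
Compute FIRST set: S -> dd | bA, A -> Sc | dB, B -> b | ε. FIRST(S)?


Per alternative of S: FIRST(dd) = {d}; FIRST(bA) = {b}
FIRST(S) = {b, d}


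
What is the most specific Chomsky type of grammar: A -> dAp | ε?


Single nonterminal LHS, but d^n p^n is not regular
Classification: Type 2 (Context-Free)


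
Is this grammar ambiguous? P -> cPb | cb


balanced c^n…b^n: each string has a unique parse
Unambiguous


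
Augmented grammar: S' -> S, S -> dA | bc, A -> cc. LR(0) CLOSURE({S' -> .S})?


Start: S' -> .S
For each item with dot before a nonterminal B, add B -> .γ for every B-production
Closure: [S' -> .S, S -> .dA, S -> .bc]


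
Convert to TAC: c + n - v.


Break into single-operator statements:
t1 = c + n
t2 = t1 - v


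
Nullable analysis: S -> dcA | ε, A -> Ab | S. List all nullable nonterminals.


A nonterminal is nullable iff some alternative derives ε (directly, or every symbol in it is nullable)
Nullable: {A, S}


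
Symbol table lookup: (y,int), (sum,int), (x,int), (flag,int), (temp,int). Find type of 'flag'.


Lookup 'flag' → type int


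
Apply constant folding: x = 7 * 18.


7 * 18 = 126 at compile time
Optimized: x = 126


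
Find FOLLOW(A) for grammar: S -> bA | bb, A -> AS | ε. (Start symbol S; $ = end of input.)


$ ∈ FOLLOW(S). For each A -> αBβ: add FIRST(β)\{ε} to FOLLOW(B); if β nullable, add FOLLOW(A).
FOLLOW(A) = {$, b}


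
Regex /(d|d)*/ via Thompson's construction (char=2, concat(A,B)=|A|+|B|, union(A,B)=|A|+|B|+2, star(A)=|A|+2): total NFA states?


Syntax tree has 2 char leaf(s), 1 union(s), 1 star(s)
chars contribute 2×2 = 4; each union adds +2; each star adds +2
Total: 4 + 2 + 2 = 8 states


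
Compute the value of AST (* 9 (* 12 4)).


Evaluate inner: (* 12 4) = 48
Evaluate root: (* 9 48) = 432
Result: 432


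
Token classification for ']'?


Pattern: delimiter/punctuation
Type: PUNCTUATION


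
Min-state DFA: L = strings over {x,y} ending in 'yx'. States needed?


Track the longest suffix of input matching a prefix of 'yx': 3 classes (prefixes of length 0..2)
Minimal DFA: 3 states


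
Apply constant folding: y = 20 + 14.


20 + 14 = 34 at compile time
Optimized: y = 34


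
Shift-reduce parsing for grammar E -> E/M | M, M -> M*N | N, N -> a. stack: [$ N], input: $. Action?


'N' (not preceded by M*) is the handle for M -> N
Action: reduce (M -> N)


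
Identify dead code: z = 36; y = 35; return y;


z is assigned but never read
Dead: 'z = 36'


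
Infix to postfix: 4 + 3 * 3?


* has higher precedence, evaluate 3*3 first
Postfix: 4 3 3 * +


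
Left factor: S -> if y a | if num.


Common prefix: 'if'
Factored: S -> if S', S' -> y a | num


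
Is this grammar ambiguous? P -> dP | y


right-linear, alternatives start with distinct terminals 'd' vs 'y': unique leftmost derivation
Unambiguous
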